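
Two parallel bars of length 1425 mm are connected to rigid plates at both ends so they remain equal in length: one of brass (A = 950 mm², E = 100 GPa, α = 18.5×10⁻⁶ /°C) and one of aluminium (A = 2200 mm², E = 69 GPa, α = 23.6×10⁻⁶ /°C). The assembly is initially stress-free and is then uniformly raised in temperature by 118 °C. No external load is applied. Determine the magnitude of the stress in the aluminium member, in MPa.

σ ≈ 16 MPa (compressive)

Both members must finish at the same length. With the larger α, the aluminium tends to over-expand; the plates restrain it, putting the aluminium in compression and the brass in tension. With no external load the two internal forces are equal and opposite, magnitude P.
Setting the final lengths equal and cancelling L: (α₁ − α₂)ΔT = P/(A₁E₁) + P/(A₂E₂).
|α₁ − α₂|·ΔT = 5.1×10⁻⁶ × 118 = 0.0006018.
1/(A₁E₁) + 1/(A₂E₂) = 1/(950×100×10³) + 1/(2200×69×10³) = 1.711×10⁻⁸ N⁻¹.
So P = 0.0006018 / 1.711×10⁻⁸ = 35.16 kN.
σ_{aluminium} = P/A₂ = 35160/2200 = 15.98 MPa, compressive.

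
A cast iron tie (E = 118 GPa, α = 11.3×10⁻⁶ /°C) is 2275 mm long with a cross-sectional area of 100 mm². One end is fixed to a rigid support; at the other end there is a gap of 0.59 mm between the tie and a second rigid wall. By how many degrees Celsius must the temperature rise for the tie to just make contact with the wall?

ΔT ≈ 23 °C

Contact occurs when the free expansion equals the gap: αΔT L = 0.59 mm.
ΔT = 0.59 / (11.3×10⁻⁶ × 2275) = 22.95 °C.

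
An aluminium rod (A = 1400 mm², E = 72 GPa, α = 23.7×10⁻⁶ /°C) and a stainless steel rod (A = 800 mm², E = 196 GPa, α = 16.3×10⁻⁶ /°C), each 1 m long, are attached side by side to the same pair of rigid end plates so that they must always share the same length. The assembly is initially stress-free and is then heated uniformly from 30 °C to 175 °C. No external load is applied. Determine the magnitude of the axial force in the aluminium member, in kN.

P ≈ 65.8 kN (compressive in the aluminium)

Equilibrium of a rigid end plate with no external load gives equal and opposite internal forces ±P in the two members. Since α_{aluminium} > α_{stainless steel}, heating drives the aluminium into compression and the stainless steel into tension.
Setting the final lengths equal and cancelling L: (α₁ − α₂)ΔT = P/(A₁E₁) + P/(A₂E₂).
|α₁ − α₂|·ΔT = 7.4×10⁻⁶ × 145 = 0.001073.
1/(A₁E₁) + 1/(A₂E₂) = 1/(1400×72×10³) + 1/(800×196×10³) = 1.63×10⁻⁸ N⁻¹.
So P = 0.001073 / 1.63×10⁻⁸ = 65.84 kN.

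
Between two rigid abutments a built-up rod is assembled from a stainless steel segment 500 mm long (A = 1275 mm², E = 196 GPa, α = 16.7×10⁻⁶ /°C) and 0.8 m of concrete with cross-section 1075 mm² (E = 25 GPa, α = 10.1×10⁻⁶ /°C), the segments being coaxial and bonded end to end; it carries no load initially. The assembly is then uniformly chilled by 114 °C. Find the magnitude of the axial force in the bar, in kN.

Free thermal contraction of the whole bar: Σ αᵢΔT Lᵢ = 16.7×10⁻⁶×114×500 + 10.1×10⁻⁶×114×800 = 1.873 mm.
The walls prevent any net length change, so an axial force P (same in every segment) develops. Compatibility: P · Σ Lᵢ/(AᵢEᵢ) = δ_free.
Σ Lᵢ/(AᵢEᵢ) = 500/(1275×196×10³) + 800/(1075×25×10³) = 3.177×10⁻⁵ mm/N.
Hence P = δ_free / Σ(L/AE) = 1.873/3.177×10⁻⁵ = 58.96 kN (tensile).

P ≈ 59 kN (tensile)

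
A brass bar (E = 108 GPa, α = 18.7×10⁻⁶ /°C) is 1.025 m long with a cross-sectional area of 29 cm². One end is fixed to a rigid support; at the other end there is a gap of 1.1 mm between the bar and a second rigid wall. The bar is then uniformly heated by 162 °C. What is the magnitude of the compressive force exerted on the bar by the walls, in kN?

P ≈ 613 kN

Free thermal elongation = αΔT L = 18.7×10⁻⁶ × 162 × 1025 = 3.105 mm.
This exceeds the 1.1 mm gap, so the wall pushes back. The portion of expansion that must be recovered elastically is δ_free − gap = 3.105 − 1.1 = 2.005 mm.
Compatibility: PL/(AE) = 2.005 mm, so σ = P/A = E × (2.005/1025) = 211.3 MPa.
Force on the wall = σA = 211.3 × 2900 mm² = 612.7 kN.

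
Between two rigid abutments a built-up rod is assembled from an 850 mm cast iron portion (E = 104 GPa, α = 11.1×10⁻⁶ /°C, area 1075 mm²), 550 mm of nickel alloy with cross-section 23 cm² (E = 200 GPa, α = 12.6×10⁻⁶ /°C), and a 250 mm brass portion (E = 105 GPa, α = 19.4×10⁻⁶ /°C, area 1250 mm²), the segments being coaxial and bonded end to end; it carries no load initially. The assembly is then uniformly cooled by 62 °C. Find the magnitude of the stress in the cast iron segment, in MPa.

Free thermal contraction of the whole bar: Σ αᵢΔT Lᵢ = 11.1×10⁻⁶×62×850 + 12.6×10⁻⁶×62×550 + 19.4×10⁻⁶×62×250 = 1.315 mm.
The rigid supports impose zero overall length change; the single axial force P common to all segments must satisfy P Σ Lᵢ/(AᵢEᵢ) = δ_free.
The series flexibility is Σ Lᵢ/(AᵢEᵢ) = 850/(1075×104×10³) + 550/(2300×200×10³) + 250/(1250×105×10³) = 1.07×10⁻⁵ mm/N.
P = 1.315 / 1.07×10⁻⁵ = 122900 N = 122.9 kN, tensile.
σ_{cast iron} = P / A = 122900 / 1075 = 114.3 MPa.

σ ≈ 114 MPa (tensile)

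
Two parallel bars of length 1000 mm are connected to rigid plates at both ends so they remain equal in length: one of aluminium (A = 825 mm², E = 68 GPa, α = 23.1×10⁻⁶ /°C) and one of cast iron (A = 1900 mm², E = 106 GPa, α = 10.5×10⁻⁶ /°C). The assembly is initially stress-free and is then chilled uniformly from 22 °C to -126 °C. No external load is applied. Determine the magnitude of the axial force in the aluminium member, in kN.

Equilibrium of a rigid end plate with no external load gives equal and opposite internal forces ±P in the two members. Since α_{aluminium} > α_{cast iron}, cooling drives the aluminium into tension and the cast iron into compression.
Compatibility of the two members (thermal + elastic change equal): (α₁ − α₂)ΔT = P·[1/(A₁E₁) + 1/(A₂E₂)].
|α₁ − α₂|·ΔT = 12.6×10⁻⁶ × 148 = 0.001865.
1/(A₁E₁) + 1/(A₂E₂) = 1/(825×68×10³) + 1/(1900×106×10³) = 2.279×10⁻⁸ N⁻¹.
P = 0.001865 / 2.279×10⁻⁸ = 81820 N = 81.82 kN.

P ≈ 81.8 kN (tensile in the aluminium)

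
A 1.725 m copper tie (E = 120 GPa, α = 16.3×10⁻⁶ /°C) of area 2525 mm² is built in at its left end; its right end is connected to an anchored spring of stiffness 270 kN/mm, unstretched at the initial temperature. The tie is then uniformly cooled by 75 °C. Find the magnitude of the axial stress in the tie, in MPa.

If the spring were absent the tie would shorten by αΔT L = 16.3×10⁻⁶ × 75 × 1725 = 2.109 mm.
With a force P in the spring, the elastic change of the tie is PL/(AE) and that of the spring is P/k; compatibility requires their sum to equal δ_free.
So P = δ_free / [L/(AE) + 1/k] = 2.109 / [ 1725/(2525×120×10³) + 1/(270×10³) ].
P = 2.109 / 9.397×10⁻⁶ = 224400 N.
σ = P/A = 224400/2525 = 88.88 MPa.

σ ≈ 88.9 MPa (tensile)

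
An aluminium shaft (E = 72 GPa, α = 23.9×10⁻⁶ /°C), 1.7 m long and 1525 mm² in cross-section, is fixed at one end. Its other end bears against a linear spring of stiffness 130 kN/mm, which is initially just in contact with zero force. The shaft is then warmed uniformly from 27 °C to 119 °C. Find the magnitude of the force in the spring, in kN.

P ≈ 161 kN

If the spring were absent the shaft would lengthen by αΔT L = 23.9×10⁻⁶ × 92 × 1700 = 3.738 mm.
Let P be the compressive force at the spring. The shaft shortens elastically by PL/(AE) and the spring compresses by P/k; together these equal δ_free.
P [ L/(AE) + 1/k ] = δ_free → P [ 1700/(1525×72×10³) + 1/(130×10³) ] = 3.738.
P = 3.738 / 2.318×10⁻⁵ = 161300 N.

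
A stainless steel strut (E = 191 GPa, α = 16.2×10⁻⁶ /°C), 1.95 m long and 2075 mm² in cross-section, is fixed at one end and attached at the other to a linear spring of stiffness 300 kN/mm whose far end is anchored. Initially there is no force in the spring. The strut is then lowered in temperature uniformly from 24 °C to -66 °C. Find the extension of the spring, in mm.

The unrestrained thermal change is αΔT L = 16.2×10⁻⁶ × 90 × 1950 = 2.843 mm.
With a force P in the spring, the elastic change of the strut is PL/(AE) and that of the spring is P/k; compatibility requires their sum to equal δ_free.
So P = δ_free / [L/(AE) + 1/k] = 2.843 / [ 1950/(2075×191×10³) + 1/(300×10³) ].
P = 2.843 / 8.254×10⁻⁶ = 344500 N.
Spring extension = P/k = 344500/(300×10³) = 1.148 mm.

δ ≈ 1.15 mm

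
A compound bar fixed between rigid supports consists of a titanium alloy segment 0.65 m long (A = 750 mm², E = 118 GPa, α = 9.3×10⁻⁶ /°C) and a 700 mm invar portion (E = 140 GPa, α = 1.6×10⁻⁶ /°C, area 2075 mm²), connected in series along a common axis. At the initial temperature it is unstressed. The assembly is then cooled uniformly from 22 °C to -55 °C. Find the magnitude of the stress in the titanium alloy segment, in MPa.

σ ≈ 75.4 MPa (tensile)

With the walls removed the bar would change length by δ_free = Σ αᵢΔT Lᵢ = 9.3×10⁻⁶×77×650 + 1.6×10⁻⁶×77×700 = 0.5517 mm.
The rigid supports impose zero overall length change; the single axial force P common to all segments must satisfy P Σ Lᵢ/(AᵢEᵢ) = δ_free.
The series flexibility is Σ Lᵢ/(AᵢEᵢ) = 650/(750×118×10³) + 700/(2075×140×10³) = 9.754×10⁻⁶ mm/N.
So P = 0.5517 / 9.754×10⁻⁶ = 56.56 kN, tensile.
σ_{titanium alloy} = P / A = 56560 / 750 = 75.41 MPa.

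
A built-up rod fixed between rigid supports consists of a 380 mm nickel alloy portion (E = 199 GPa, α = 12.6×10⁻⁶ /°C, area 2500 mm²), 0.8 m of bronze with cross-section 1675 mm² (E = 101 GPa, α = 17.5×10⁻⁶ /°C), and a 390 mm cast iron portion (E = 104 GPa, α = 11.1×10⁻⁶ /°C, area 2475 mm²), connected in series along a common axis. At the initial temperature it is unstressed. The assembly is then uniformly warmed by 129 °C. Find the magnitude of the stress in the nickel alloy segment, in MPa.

With the walls removed the bar would change length by δ_free = Σ αᵢΔT Lᵢ = 12.6×10⁻⁶×129×380 + 17.5×10⁻⁶×129×800 + 11.1×10⁻⁶×129×390 = 2.982 mm.
The rigid supports impose zero overall length change; the single axial force P common to all segments must satisfy P Σ Lᵢ/(AᵢEᵢ) = δ_free.
The series flexibility is Σ Lᵢ/(AᵢEᵢ) = 380/(2500×199×10³) + 800/(1675×101×10³) + 390/(2475×104×10³) = 7.008×10⁻⁶ mm/N.
So P = 2.982 / 7.008×10⁻⁶ = 425.5 kN, compressive.
σ_{nickel alloy} = P / A = 425500 / 2500 = 170.2 MPa.

σ ≈ 170 MPa (compressive)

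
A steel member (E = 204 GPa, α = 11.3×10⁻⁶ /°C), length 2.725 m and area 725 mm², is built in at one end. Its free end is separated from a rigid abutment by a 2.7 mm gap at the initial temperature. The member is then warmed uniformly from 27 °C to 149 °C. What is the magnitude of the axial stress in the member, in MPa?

Free thermal elongation = αΔT L = 11.3×10⁻⁶ × 122 × 2725 = 3.757 mm.
After closing the 2.7 mm clearance, 3.757 − 2.7 = 1.057 mm of expansion remains to be suppressed by the wall.
That suppressed elongation corresponds to σ = E·Δ/L = 204×10³ × 1.057/2725 = 79.11 MPa.

σ ≈ 79.1 MPa (compressive)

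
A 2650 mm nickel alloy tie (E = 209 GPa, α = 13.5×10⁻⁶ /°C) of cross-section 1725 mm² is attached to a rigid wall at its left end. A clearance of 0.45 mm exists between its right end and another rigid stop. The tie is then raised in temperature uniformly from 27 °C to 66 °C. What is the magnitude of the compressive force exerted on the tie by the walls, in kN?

P ≈ 129 kN

If the wall were absent the tie would grow by αΔT L = 13.5×10⁻⁶ × 39 × 2650 = 1.395 mm.
This exceeds the 0.45 mm gap, so the wall pushes back. The portion of expansion that must be recovered elastically is δ_free − gap = 1.395 − 0.45 = 0.9452 mm.
That suppressed elongation corresponds to σ = E·Δ/L = 209×10³ × 0.9452/2650 = 74.55 MPa.
P = σA = 74.55 × 1725 = 128.6 kN.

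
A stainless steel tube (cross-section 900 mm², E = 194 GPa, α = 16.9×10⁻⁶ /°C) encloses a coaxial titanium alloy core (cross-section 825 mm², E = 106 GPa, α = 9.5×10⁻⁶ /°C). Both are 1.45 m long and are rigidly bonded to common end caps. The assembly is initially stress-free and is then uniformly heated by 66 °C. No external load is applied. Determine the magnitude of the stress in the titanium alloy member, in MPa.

σ ≈ 34.5 MPa (tensile)

The stainless steel has the larger α, so on heating it would change length more than the titanium alloy if both were free. The rigid plates force a common final length, so the stainless steel is put into compression and the titanium alloy into tension, with equal and opposite forces P (no external load).
Equating the net (thermal + elastic) strains gives |α₁ − α₂|·ΔT = P·[1/(A₁E₁) + 1/(A₂E₂)].
|α₁ − α₂|·ΔT = 7.4×10⁻⁶ × 66 = 0.0004884.
1/(A₁E₁) + 1/(A₂E₂) = 1/(900×194×10³) + 1/(825×106×10³) = 1.716×10⁻⁸ N⁻¹.
P = 0.0004884 / 1.716×10⁻⁸ = 28460 N = 28.46 kN.
σ_{titanium alloy} = P/A₂ = 28460/825 = 34.49 MPa, tensile.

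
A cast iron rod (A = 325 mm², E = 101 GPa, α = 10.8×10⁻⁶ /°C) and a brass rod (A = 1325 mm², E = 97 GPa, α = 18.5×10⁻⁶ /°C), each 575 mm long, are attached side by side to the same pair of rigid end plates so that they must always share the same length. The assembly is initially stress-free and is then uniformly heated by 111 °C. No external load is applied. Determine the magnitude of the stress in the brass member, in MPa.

σ ≈ 16.9 MPa (compressive)

Equilibrium of a rigid end plate with no external load gives equal and opposite internal forces ±P in the two members. Since α_{brass} > α_{cast iron}, heating drives the brass into compression and the cast iron into tension.
Setting the final lengths equal and cancelling L: (α₁ − α₂)ΔT = P/(A₁E₁) + P/(A₂E₂).
|α₁ − α₂|·ΔT = 7.7×10⁻⁶ × 111 = 0.0008547.
1/(A₁E₁) + 1/(A₂E₂) = 1/(325×101×10³) + 1/(1325×97×10³) = 3.825×10⁻⁸ N⁻¹.
So P = 0.0008547 / 3.825×10⁻⁸ = 22.35 kN.
σ_{brass} = P/A₂ = 22350/1325 = 16.87 MPa, compressive.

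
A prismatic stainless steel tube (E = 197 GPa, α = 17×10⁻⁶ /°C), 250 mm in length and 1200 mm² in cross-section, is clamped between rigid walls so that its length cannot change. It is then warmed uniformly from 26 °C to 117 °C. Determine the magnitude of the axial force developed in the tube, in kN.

P ≈ 366 kN (compressive)

The ends cannot move, so σ = EαΔT = 197×10³ × 17×10⁻⁶ × 91 = 304.8 MPa.
Axial force P = σA = 304.8 × 1200 = 365700 N = 365.7 kN, compressive.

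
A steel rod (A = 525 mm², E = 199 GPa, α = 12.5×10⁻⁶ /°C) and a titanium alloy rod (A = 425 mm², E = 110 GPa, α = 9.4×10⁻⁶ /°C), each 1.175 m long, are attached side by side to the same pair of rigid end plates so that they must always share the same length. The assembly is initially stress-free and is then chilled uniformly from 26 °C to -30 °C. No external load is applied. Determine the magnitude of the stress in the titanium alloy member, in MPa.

The steel has the larger α, so on cooling it would change length more than the titanium alloy if both were free. The rigid plates force a common final length, so the steel is put into tension and the titanium alloy into compression, with equal and opposite forces P (no external load).
Equating the net (thermal + elastic) strains gives |α₁ − α₂|·ΔT = P·[1/(A₁E₁) + 1/(A₂E₂)].
|α₁ − α₂|·ΔT = 3.1×10⁻⁶ × 56 = 0.0001736.
1/(A₁E₁) + 1/(A₂E₂) = 1/(525×199×10³) + 1/(425×110×10³) = 3.096×10⁻⁸ N⁻¹.
So P = 0.0001736 / 3.096×10⁻⁸ = 5.607 kN.
σ_{titanium alloy} = P/A₂ = 5607/425 = 13.19 MPa, compressive.

σ ≈ 13.2 MPa (compressive)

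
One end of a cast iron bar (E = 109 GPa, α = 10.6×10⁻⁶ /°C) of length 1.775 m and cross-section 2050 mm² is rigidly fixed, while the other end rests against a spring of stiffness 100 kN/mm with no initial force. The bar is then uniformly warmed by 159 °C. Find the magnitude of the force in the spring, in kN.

P ≈ 167 kN

Free thermal expansion: δ_free = αΔT L = 10.6×10⁻⁶ × 159 × 1775 = 2.992 mm.
Let P be the compressive force at the spring. The bar shortens elastically by PL/(AE) and the spring compresses by P/k; together these equal δ_free.
So P = δ_free / [L/(AE) + 1/k] = 2.992 / [ 1775/(2050×109×10³) + 1/(100×10³) ].
P = 2.992 / 1.794×10⁻⁵ = 166700 N.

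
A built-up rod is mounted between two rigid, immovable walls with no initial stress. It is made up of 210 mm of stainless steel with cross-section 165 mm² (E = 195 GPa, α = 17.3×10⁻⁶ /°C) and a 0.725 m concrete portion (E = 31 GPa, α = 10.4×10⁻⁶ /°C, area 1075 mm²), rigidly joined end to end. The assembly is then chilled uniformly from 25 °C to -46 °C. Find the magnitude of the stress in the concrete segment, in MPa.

σ ≈ 26.1 MPa (tensile)

Free thermal contraction of the whole bar: Σ αᵢΔT Lᵢ = 17.3×10⁻⁶×71×210 + 10.4×10⁻⁶×71×725 = 0.7933 mm.
The rigid supports impose zero overall length change; the single axial force P common to all segments must satisfy P Σ Lᵢ/(AᵢEᵢ) = δ_free.
Σ Lᵢ/(AᵢEᵢ) = 210/(165×195×10³) + 725/(1075×31×10³) = 2.828×10⁻⁵ mm/N.
P = 0.7933 / 2.828×10⁻⁵ = 28050 N = 28.05 kN, tensile.
σ_{concrete} = P / A = 28050 / 1075 = 26.09 MPa.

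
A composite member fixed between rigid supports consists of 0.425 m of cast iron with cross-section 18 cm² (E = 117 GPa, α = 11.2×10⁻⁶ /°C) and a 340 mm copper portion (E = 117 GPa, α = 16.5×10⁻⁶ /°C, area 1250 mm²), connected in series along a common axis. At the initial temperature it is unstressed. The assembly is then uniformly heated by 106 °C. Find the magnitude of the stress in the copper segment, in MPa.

If the supports were absent, the total length change would be Σ αᵢΔT Lᵢ = 11.2×10⁻⁶×106×425 + 16.5×10⁻⁶×106×340 = 1.099 mm.
The walls prevent any net length change, so an axial force P (same in every segment) develops. Compatibility: P · Σ Lᵢ/(AᵢEᵢ) = δ_free.
Σ Lᵢ/(AᵢEᵢ) = 425/(1800×117×10³) + 340/(1250×117×10³) = 4.343×10⁻⁶ mm/N.
So P = 1.099 / 4.343×10⁻⁶ = 253.1 kN, compressive.
σ_{copper} = P / A = 253100 / 1250 = 202.5 MPa.

σ ≈ 202 MPa (compressive)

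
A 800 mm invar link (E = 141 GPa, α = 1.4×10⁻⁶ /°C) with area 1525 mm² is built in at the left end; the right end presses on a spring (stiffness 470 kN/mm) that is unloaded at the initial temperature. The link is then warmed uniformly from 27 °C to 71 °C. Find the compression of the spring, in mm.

Free thermal expansion: δ_free = αΔT L = 1.4×10⁻⁶ × 44 × 800 = 0.04928 mm.
Let P be the compressive force at the spring. The link shortens elastically by PL/(AE) and the spring compresses by P/k; together these equal δ_free.
So P = δ_free / [L/(AE) + 1/k] = 0.04928 / [ 800/(1525×141×10³) + 1/(470×10³) ].
P = 0.04928 / 5.848×10⁻⁶ = 8427 N.
Spring compression = P/k = 8427/(470×10³) = 0.01793 mm.

δ ≈ 0.0179 mm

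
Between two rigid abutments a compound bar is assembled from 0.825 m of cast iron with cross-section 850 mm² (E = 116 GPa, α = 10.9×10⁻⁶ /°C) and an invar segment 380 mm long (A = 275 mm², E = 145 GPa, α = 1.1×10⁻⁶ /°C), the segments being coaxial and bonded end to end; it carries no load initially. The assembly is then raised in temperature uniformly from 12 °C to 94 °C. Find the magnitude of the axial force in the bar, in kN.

If the supports were absent, the total length change would be Σ αᵢΔT Lᵢ = 10.9×10⁻⁶×82×825 + 1.1×10⁻⁶×82×380 = 0.7717 mm.
Since the ends are fixed, an axial force P builds up, equal in every segment, with P · Σ Lᵢ/(AᵢEᵢ) = δ_free.
Σ Lᵢ/(AᵢEᵢ) = 825/(850×116×10³) + 380/(275×145×10³) = 1.79×10⁻⁵ mm/N.
P = 0.7717 / 1.79×10⁻⁵ = 43120 N = 43.12 kN, compressive.

P ≈ 43.1 kN (compressive)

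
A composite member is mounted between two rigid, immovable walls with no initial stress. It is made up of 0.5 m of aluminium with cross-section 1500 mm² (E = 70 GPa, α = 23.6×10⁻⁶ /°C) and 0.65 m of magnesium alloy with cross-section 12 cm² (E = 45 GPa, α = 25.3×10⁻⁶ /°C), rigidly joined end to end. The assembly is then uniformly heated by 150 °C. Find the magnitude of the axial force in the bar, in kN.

P ≈ 252 kN (compressive)

Free thermal expansion of the whole bar: Σ αᵢΔT Lᵢ = 23.6×10⁻⁶×150×500 + 25.3×10⁻⁶×150×650 = 4.237 mm.
The walls prevent any net length change, so an axial force P (same in every segment) develops. Compatibility: P · Σ Lᵢ/(AᵢEᵢ) = δ_free.
Σ Lᵢ/(AᵢEᵢ) = 500/(1500×70×10³) + 650/(1200×45×10³) = 1.68×10⁻⁵ mm/N.
Hence P = δ_free / Σ(L/AE) = 4.237/1.68×10⁻⁵ = 252.2 kN (compressive).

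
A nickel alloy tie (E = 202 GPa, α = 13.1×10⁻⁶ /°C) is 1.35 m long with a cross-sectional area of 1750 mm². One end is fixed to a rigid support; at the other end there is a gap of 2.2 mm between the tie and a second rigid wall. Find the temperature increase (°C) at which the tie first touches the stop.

ΔT ≈ 124 °C

Contact occurs when the free expansion equals the gap: αΔT L = 2.2 mm.
ΔT = 2.2 / (13.1×10⁻⁶ × 1350) = 124.4 °C.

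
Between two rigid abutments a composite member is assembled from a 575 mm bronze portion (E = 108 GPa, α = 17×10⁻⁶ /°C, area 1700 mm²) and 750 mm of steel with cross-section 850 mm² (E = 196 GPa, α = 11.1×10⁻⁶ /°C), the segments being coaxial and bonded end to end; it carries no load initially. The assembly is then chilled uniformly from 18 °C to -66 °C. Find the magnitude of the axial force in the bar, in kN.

With the walls removed the bar would change length by δ_free = Σ αᵢΔT Lᵢ = 17×10⁻⁶×84×575 + 11.1×10⁻⁶×84×750 = 1.52 mm.
The rigid supports impose zero overall length change; the single axial force P common to all segments must satisfy P Σ Lᵢ/(AᵢEᵢ) = δ_free.
The series flexibility is Σ Lᵢ/(AᵢEᵢ) = 575/(1700×108×10³) + 750/(850×196×10³) = 7.634×10⁻⁶ mm/N.
P = 1.52 / 7.634×10⁻⁶ = 199200 N = 199.2 kN, tensile.

P ≈ 199 kN (tensile)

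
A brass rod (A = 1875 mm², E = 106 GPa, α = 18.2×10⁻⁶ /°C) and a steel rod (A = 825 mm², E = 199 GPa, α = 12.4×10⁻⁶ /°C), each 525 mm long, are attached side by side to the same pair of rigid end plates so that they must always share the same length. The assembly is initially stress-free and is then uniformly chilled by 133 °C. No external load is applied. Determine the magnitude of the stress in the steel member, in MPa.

σ ≈ 84.1 MPa (compressive)

The brass has the larger α, so on cooling it would change length more than the steel if both were free. The rigid plates force a common final length, so the brass is put into tension and the steel into compression, with equal and opposite forces P (no external load).
Equating the net (thermal + elastic) strains gives |α₁ − α₂|·ΔT = P·[1/(A₁E₁) + 1/(A₂E₂)].
|α₁ − α₂|·ΔT = 5.8×10⁻⁶ × 133 = 0.0007714.
1/(A₁E₁) + 1/(A₂E₂) = 1/(1875×106×10³) + 1/(825×199×10³) = 1.112×10⁻⁸ N⁻¹.
P = 0.0007714 / 1.112×10⁻⁸ = 69350 N = 69.35 kN.
σ_{steel} = P/A₂ = 69350/825 = 84.07 MPa, compressive.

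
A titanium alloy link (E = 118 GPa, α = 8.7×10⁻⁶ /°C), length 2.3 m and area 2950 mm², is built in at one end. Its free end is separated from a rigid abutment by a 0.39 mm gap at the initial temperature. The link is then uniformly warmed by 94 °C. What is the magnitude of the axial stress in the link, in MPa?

σ ≈ 76.5 MPa (compressive)

Unrestrained expansion: δ_free = αΔT L = 8.7×10⁻⁶ × 94 × 2300 = 1.881 mm.
The gap closes (δ_free > 0.39 mm) and the wall then resists a further 1.881 − 0.39 = 1.491 mm of expansion.
Compatibility: PL/(AE) = 1.491 mm, so σ = P/A = E × (1.491/2300) = 76.49 MPa.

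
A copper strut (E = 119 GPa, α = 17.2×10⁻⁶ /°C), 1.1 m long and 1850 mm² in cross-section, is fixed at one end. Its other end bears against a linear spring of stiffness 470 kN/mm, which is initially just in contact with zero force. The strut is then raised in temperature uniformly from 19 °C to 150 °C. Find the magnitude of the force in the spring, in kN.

P ≈ 348 kN

Free thermal expansion: δ_free = αΔT L = 17.2×10⁻⁶ × 131 × 1100 = 2.479 mm.
With a force P in the spring, the elastic change of the strut is PL/(AE) and that of the spring is P/k; compatibility requires their sum to equal δ_free.
So P = δ_free / [L/(AE) + 1/k] = 2.479 / [ 1100/(1850×119×10³) + 1/(470×10³) ].
P = 2.479 / 7.124×10⁻⁶ = 347900 N.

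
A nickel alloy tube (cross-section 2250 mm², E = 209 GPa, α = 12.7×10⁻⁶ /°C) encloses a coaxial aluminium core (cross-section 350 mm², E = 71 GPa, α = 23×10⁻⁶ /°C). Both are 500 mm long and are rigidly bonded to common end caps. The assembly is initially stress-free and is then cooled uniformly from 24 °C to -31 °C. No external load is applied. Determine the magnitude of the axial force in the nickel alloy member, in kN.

Both members must finish at the same length. With the larger α, the aluminium tends to over-contract; the plates restrain it, putting the aluminium in tension and the nickel alloy in compression. With no external load the two internal forces are equal and opposite, magnitude P.
Equating the net (thermal + elastic) strains gives |α₁ − α₂|·ΔT = P·[1/(A₁E₁) + 1/(A₂E₂)].
|α₁ − α₂|·ΔT = 10.3×10⁻⁶ × 55 = 0.0005665.
1/(A₁E₁) + 1/(A₂E₂) = 1/(2250×209×10³) + 1/(350×71×10³) = 4.237×10⁻⁸ N⁻¹.
So P = 0.0005665 / 4.237×10⁻⁸ = 13.37 kN.

P ≈ 13.4 kN (compressive in the nickel alloy)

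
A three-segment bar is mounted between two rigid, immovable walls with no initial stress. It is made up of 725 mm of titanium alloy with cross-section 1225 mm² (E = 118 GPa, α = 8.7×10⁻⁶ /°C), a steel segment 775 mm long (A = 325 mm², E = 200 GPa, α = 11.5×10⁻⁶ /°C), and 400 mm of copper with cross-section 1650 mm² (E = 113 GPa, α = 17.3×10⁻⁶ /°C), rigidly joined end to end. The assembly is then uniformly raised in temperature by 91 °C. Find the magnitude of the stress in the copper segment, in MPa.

If the supports were absent, the total length change would be Σ αᵢΔT Lᵢ = 8.7×10⁻⁶×91×725 + 11.5×10⁻⁶×91×775 + 17.3×10⁻⁶×91×400 = 2.015 mm.
The rigid supports impose zero overall length change; the single axial force P common to all segments must satisfy P Σ Lᵢ/(AᵢEᵢ) = δ_free.
The series flexibility is Σ Lᵢ/(AᵢEᵢ) = 725/(1225×118×10³) + 775/(325×200×10³) + 400/(1650×113×10³) = 1.908×10⁻⁵ mm/N.
So P = 2.015 / 1.908×10⁻⁵ = 105.6 kN, compressive.
σ_{copper} = P / A = 105600 / 1650 = 63.98 MPa.

σ ≈ 64 MPa (compressive)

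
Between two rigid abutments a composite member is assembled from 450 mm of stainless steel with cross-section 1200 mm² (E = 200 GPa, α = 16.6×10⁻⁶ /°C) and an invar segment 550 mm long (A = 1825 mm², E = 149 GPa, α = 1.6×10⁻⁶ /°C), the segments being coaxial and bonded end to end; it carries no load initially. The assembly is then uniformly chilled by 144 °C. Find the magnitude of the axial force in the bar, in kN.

With the walls removed the bar would change length by δ_free = Σ αᵢΔT Lᵢ = 16.6×10⁻⁶×144×450 + 1.6×10⁻⁶×144×550 = 1.202 mm.
The rigid supports impose zero overall length change; the single axial force P common to all segments must satisfy P Σ Lᵢ/(AᵢEᵢ) = δ_free.
Σ Lᵢ/(AᵢEᵢ) = 450/(1200×200×10³) + 550/(1825×149×10³) = 3.898×10⁻⁶ mm/N.
Hence P = δ_free / Σ(L/AE) = 1.202/3.898×10⁻⁶ = 308.5 kN (tensile).

P ≈ 308 kN (tensile)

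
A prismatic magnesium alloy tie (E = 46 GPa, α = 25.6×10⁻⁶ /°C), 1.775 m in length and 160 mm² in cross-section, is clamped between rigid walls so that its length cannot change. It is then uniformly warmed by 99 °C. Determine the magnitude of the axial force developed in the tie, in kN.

The ends cannot move, so σ = EαΔT = 46×10³ × 25.6×10⁻⁶ × 99 = 116.6 MPa.
P = AEαΔT = 160 × 46×10³ × 25.6×10⁻⁶ × 99 = 18.65 kN (compressive).

P ≈ 18.7 kN (compressive)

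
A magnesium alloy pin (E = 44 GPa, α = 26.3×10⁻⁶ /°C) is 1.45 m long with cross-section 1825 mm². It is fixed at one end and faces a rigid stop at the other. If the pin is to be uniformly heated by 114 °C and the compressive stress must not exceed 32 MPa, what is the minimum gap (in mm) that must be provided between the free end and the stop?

Free expansion if unrestrained: δ_free = αΔT L = 26.3×10⁻⁶ × 114 × 1450 = 4.347 mm.
At the allowable stress the elastic shortening the wall may impose is σL/E = 32 × 1450 / (44×10³) = 1.055 mm.
The gap must absorb the remainder: g_min = 4.347 − 1.055 = 3.293 mm.

g ≈ 3.29 mm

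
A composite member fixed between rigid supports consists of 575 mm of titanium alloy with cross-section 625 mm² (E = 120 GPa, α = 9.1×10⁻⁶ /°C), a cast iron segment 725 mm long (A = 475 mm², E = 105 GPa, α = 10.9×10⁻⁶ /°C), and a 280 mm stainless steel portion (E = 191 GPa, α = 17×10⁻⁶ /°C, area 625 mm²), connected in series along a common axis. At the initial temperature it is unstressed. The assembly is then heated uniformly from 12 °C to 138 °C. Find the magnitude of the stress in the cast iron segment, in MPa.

σ ≈ 193 MPa (compressive)

If the supports were absent, the total length change would be Σ αᵢΔT Lᵢ = 9.1×10⁻⁶×126×575 + 10.9×10⁻⁶×126×725 + 17×10⁻⁶×126×280 = 2.255 mm.
The rigid supports impose zero overall length change; the single axial force P common to all segments must satisfy P Σ Lᵢ/(AᵢEᵢ) = δ_free.
The series flexibility is Σ Lᵢ/(AᵢEᵢ) = 575/(625×120×10³) + 725/(475×105×10³) + 280/(625×191×10³) = 2.455×10⁻⁵ mm/N.
So P = 2.255 / 2.455×10⁻⁵ = 91.85 kN, compressive.
σ_{cast iron} = P / A = 91850 / 475 = 193.4 MPa.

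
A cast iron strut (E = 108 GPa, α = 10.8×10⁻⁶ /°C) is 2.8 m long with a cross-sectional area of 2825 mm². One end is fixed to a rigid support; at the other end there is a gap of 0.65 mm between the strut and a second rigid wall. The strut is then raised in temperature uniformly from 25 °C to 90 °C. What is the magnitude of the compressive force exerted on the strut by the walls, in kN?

If the wall were absent the strut would grow by αΔT L = 10.8×10⁻⁶ × 65 × 2800 = 1.966 mm.
The gap closes (δ_free > 0.65 mm) and the wall then resists a further 1.966 − 0.65 = 1.316 mm of expansion.
Compatibility: PL/(AE) = 1.316 mm, so σ = P/A = E × (1.316/2800) = 50.74 MPa.
P = σA = 50.74 × 2825 = 143.4 kN.

P ≈ 143 kN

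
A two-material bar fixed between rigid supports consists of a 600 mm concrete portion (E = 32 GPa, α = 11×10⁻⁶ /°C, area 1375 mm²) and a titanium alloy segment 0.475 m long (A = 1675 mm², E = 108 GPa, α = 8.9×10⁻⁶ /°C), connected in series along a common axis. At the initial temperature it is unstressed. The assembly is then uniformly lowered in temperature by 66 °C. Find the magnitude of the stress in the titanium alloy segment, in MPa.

σ ≈ 26.2 MPa (tensile)

With the walls removed the bar would change length by δ_free = Σ αᵢΔT Lᵢ = 11×10⁻⁶×66×600 + 8.9×10⁻⁶×66×475 = 0.7146 mm.
The walls prevent any net length change, so an axial force P (same in every segment) develops. Compatibility: P · Σ Lᵢ/(AᵢEᵢ) = δ_free.
Σ Lᵢ/(AᵢEᵢ) = 600/(1375×32×10³) + 475/(1675×108×10³) = 1.626×10⁻⁵ mm/N.
P = 0.7146 / 1.626×10⁻⁵ = 43940 N = 43.94 kN, tensile.
σ_{titanium alloy} = P / A = 43940 / 1675 = 26.23 MPa.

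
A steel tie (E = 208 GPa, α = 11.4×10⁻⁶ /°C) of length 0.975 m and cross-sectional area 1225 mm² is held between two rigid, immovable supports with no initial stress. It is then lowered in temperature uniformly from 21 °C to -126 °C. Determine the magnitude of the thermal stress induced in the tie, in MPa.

σ ≈ 349 MPa (tensile)

The supports are rigid, so the total axial strain is zero. The restrained thermal strain is ε = αΔT = 11.4×10⁻⁶ × 147 = 1675.8×10⁻⁶.
The stress required to suppress this strain is σ = Eε = 208×10³ × 1675.8×10⁻⁶ = 348.6 MPa, tensile since the tie is trying to contract.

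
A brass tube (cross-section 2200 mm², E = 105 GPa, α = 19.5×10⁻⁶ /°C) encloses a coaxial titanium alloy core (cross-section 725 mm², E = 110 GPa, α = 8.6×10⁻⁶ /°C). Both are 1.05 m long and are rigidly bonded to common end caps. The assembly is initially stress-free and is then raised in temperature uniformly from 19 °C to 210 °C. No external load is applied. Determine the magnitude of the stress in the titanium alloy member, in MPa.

The brass has the larger α, so on heating it would change length more than the titanium alloy if both were free. The rigid plates force a common final length, so the brass is put into compression and the titanium alloy into tension, with equal and opposite forces P (no external load).
Equating the net (thermal + elastic) strains gives |α₁ − α₂|·ΔT = P·[1/(A₁E₁) + 1/(A₂E₂)].
|α₁ − α₂|·ΔT = 10.9×10⁻⁶ × 191 = 0.002082.
1/(A₁E₁) + 1/(A₂E₂) = 1/(2200×105×10³) + 1/(725×110×10³) = 1.687×10⁻⁸ N⁻¹.
So P = 0.002082 / 1.687×10⁻⁸ = 123.4 kN.
σ_{titanium alloy} = P/A₂ = 123400/725 = 170.2 MPa, tensile.

σ ≈ 170 MPa (tensile)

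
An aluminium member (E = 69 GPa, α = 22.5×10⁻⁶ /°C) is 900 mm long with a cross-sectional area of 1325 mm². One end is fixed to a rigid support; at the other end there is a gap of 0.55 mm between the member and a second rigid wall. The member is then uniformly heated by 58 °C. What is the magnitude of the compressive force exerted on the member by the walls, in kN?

Unrestrained expansion: δ_free = αΔT L = 22.5×10⁻⁶ × 58 × 900 = 1.174 mm.
After closing the 0.55 mm clearance, 1.174 − 0.55 = 0.6245 mm of expansion remains to be suppressed by the wall.
So σ = E(δ_free − g)/L = 69×10³ × 0.6245/900 = 47.88 MPa.
Force on the wall = σA = 47.88 × 1325 mm² = 63.44 kN.

P ≈ 63.4 kN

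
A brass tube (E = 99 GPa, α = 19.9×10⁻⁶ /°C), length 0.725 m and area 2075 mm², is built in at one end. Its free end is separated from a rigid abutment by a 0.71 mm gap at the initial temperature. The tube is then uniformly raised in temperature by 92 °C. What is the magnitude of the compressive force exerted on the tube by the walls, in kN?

Free thermal elongation = αΔT L = 19.9×10⁻⁶ × 92 × 725 = 1.327 mm.
This exceeds the 0.71 mm gap, so the wall pushes back. The portion of expansion that must be recovered elastically is δ_free − gap = 1.327 − 0.71 = 0.6173 mm.
So σ = E(δ_free − g)/L = 99×10³ × 0.6173/725 = 84.3 MPa.
P = σA = 84.3 × 2075 = 174.9 kN.

P ≈ 175 kN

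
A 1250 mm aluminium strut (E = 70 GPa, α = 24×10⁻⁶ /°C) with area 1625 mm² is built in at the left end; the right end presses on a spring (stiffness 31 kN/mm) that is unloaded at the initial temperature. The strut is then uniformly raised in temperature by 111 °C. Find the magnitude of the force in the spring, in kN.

Free thermal expansion: δ_free = αΔT L = 24×10⁻⁶ × 111 × 1250 = 3.33 mm.
Let P be the compressive force at the spring. The strut shortens elastically by PL/(AE) and the spring compresses by P/k; together these equal δ_free.
So P = δ_free / [L/(AE) + 1/k] = 3.33 / [ 1250/(1625×70×10³) + 1/(31×10³) ].
P = 3.33 / 4.325×10⁻⁵ = 77000 N.

P ≈ 77 kN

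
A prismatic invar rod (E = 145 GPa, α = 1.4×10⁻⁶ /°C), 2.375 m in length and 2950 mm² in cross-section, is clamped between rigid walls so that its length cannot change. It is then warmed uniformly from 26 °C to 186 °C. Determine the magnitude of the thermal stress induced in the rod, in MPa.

σ ≈ 32.5 MPa (compressive)

With length fixed, the mechanical strain must cancel the thermal strain αΔT = 1.4×10⁻⁶ × 160 = 224×10⁻⁶.
The stress required to suppress this strain is σ = Eε = 145×10³ × 224×10⁻⁶ = 32.48 MPa, compressive since the rod is trying to expand.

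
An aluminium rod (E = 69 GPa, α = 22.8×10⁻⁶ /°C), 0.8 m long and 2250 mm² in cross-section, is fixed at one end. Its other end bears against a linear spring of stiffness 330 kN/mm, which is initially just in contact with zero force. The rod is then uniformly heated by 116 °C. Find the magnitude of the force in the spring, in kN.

P ≈ 259 kN

If the spring were absent the rod would lengthen by αΔT L = 22.8×10⁻⁶ × 116 × 800 = 2.116 mm.
Let P be the compressive force at the spring. The rod shortens elastically by PL/(AE) and the spring compresses by P/k; together these equal δ_free.
So P = δ_free / [L/(AE) + 1/k] = 2.116 / [ 800/(2250×69×10³) + 1/(330×10³) ].
P = 2.116 / 8.183×10⁻⁶ = 258600 N.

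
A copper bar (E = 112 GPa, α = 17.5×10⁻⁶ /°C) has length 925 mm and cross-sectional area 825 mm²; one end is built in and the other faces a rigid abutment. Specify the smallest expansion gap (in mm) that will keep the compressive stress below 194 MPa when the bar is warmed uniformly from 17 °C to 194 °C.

Free expansion if unrestrained: δ_free = αΔT L = 17.5×10⁻⁶ × 177 × 925 = 2.865 mm.
At the allowable stress the elastic shortening the wall may impose is σL/E = 194 × 925 / (112×10³) = 1.602 mm.
The gap must absorb the remainder: g_min = 2.865 − 1.602 = 1.263 mm.

g ≈ 1.26 mm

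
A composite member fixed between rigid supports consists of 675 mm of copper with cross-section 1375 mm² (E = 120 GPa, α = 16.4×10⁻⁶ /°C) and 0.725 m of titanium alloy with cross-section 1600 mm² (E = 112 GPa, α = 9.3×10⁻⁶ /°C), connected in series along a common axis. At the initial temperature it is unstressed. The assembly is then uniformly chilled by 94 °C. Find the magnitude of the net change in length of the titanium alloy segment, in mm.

If the supports were absent, the total length change would be Σ αᵢΔT Lᵢ = 16.4×10⁻⁶×94×675 + 9.3×10⁻⁶×94×725 = 1.674 mm.
Since the ends are fixed, an axial force P builds up, equal in every segment, with P · Σ Lᵢ/(AᵢEᵢ) = δ_free.
The series flexibility is Σ Lᵢ/(AᵢEᵢ) = 675/(1375×120×10³) + 725/(1600×112×10³) = 8.137×10⁻⁶ mm/N.
So P = 1.674 / 8.137×10⁻⁶ = 205.8 kN, tensile.
For the titanium alloy segment, free thermal change = 9.3×10⁻⁶×94×725 = 0.6338 mm and elastic change from P = 205800×725/(1600×112×10³) = 0.8325 mm; these oppose, so the net change is 0.199 mm (segment lengthens).

|ΔL| ≈ 0.199 mm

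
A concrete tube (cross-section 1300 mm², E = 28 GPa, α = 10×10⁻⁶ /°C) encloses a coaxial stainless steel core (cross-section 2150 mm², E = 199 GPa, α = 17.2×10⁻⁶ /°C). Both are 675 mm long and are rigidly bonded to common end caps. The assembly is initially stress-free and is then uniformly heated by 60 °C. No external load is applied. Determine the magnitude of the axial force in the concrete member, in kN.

Equilibrium of a rigid end plate with no external load gives equal and opposite internal forces ±P in the two members. Since α_{stainless steel} > α_{concrete}, heating drives the stainless steel into compression and the concrete into tension.
Setting the final lengths equal and cancelling L: (α₁ − α₂)ΔT = P/(A₁E₁) + P/(A₂E₂).
|α₁ − α₂|·ΔT = 7.2×10⁻⁶ × 60 = 0.000432.
1/(A₁E₁) + 1/(A₂E₂) = 1/(1300×28×10³) + 1/(2150×199×10³) = 2.981×10⁻⁸ N⁻¹.
So P = 0.000432 / 2.981×10⁻⁸ = 14.49 kN.

P ≈ 14.5 kN (tensile in the concrete)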